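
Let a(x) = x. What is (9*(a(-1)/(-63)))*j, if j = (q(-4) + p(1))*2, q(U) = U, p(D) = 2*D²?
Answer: -4/7 ≈ -0.57143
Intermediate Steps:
j = -4 (j = (-4 + 2*1²)*2 = (-4 + 2*1)*2 = (-4 + 2)*2 = -2*2 = -4)
(9*(a(-1)/(-63)))*j = (9*(-1/(-63)))*(-4) = (9*(-1*(-1/63)))*(-4) = (9*(1/63))*(-4) = (⅐)*(-4) = -4/7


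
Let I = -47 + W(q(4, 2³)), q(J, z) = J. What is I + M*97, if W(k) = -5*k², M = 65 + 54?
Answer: 11416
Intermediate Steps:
M = 119
I = -127 (I = -47 - 5*4² = -47 - 5*16 = -47 - 80 = -127)
I + M*97 = -127 + 119*97 = -127 + 11543 = 11416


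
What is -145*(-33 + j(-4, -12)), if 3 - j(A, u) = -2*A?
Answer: 5510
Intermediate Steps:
j(A, u) = 3 + 2*A (j(A, u) = 3 - (-2)*A = 3 + 2*A)
-145*(-33 + j(-4, -12)) = -145*(-33 + (3 + 2*(-4))) = -145*(-33 + (3 - 8)) = -145*(-33 - 5) = -145*(-38) = 5510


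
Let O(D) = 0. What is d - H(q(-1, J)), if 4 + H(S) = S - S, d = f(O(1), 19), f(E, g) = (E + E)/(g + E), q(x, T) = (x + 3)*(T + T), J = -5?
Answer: 4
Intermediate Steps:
q(x, T) = 2*T*(3 + x) (q(x, T) = (3 + x)*(2*T) = 2*T*(3 + x))
f(E, g) = 2*E/(E + g) (f(E, g) = (2*E)/(E + g) = 2*E/(E + g))
d = 0 (d = 2*0/(0 + 19) = 2*0/19 = 2*0*(1/19) = 0)
H(S) = -4 (H(S) = -4 + (S - S) = -4 + 0 = -4)
d - H(q(-1, J)) = 0 - 1*(-4) = 0 + 4 = 4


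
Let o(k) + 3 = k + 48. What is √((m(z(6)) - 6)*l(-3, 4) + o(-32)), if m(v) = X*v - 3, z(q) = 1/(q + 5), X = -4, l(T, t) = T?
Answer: 2*√1243/11 ≈ 6.4102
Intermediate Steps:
o(k) = 45 + k (o(k) = -3 + (k + 48) = -3 + (48 + k) = 45 + k)
z(q) = 1/(5 + q)
m(v) = -3 - 4*v (m(v) = -4*v - 3 = -3 - 4*v)
√((m(z(6)) - 6)*l(-3, 4) + o(-32)) = √(((-3 - 4/(5 + 6)) - 6)*(-3) + (45 - 32)) = √(((-3 - 4/11) - 6)*(-3) + 13) = √((-37/11 - 6)*(-3) + 13) = √(-103/11*(-3) + 13) = √(309/11 + 13) = √(452/11) = 2*√1243/11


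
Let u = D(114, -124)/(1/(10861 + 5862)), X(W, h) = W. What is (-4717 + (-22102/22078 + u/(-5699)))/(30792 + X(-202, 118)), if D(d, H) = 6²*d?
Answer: -527217563137/962227736995 ≈ -0.54791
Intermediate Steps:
D(d, H) = 36*d
u = 68631192 (u = (36*114)/(1/(10861 + 5862)) = 4104/(1/16723) = 4104*16723 = 68631192)
(-4717 + (-22102/22078 + u/(-5699)))/(30792 + X(-202, 118)) = (-4717 + (-22102/22078 + 68631192/(-5699)))/(30792 - 202) = (-4717 + (-22102*1/22078 + 68631192*(-1/5699)))/30590 = (-4717 + (-11051/11039 - 68631192/5699))*(1/30590) = (-4717 - 757682708137/62911261)*(1/30590) = -1054435126274/62911261*1/30590 = -527217563137/962227736995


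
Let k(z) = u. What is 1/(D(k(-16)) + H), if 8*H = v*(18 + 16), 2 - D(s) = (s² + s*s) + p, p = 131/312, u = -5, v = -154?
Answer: -312/219311 ≈ -0.0014226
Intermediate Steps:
k(z) = -5
p = 131/312 (p = 131*(1/312) = 131/312 ≈ 0.41987)
D(s) = 493/312 - 2*s² (D(s) = 2 - ((s² + s*s) + 131/312) = 2 - ((s² + s²) + 131/312) = 2 - (2*s² + 131/312) = 2 - (131/312 + 2*s²) = 2 + (-131/312 - 2*s²) = 493/312 - 2*s²)
H = -1309/2 (H = (-154*(18 + 16))/8 = (-154*34)/8 = (⅛)*(-5236) = -1309/2 ≈ -654.50)
1/(D(k(-16)) + H) = 1/((493/312 - 2*(-5)²) - 1309/2) = 1/((493/312 - 2*25) - 1309/2) = 1/((493/312 - 50) - 1309/2) = 1/(-15107/312 - 1309/2) = 1/(-219311/312) = -312/219311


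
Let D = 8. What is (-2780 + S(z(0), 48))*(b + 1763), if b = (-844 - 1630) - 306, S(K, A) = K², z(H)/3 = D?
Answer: 2241468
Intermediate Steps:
z(H) = 24 (z(H) = 3*8 = 24)
b = -2780 (b = -2474 - 306 = -2780)
(-2780 + S(z(0), 48))*(b + 1763) = (-2780 + 24²)*(-2780 + 1763) = (-2780 + 576)*(-1017) = -2204*(-1017) = 2241468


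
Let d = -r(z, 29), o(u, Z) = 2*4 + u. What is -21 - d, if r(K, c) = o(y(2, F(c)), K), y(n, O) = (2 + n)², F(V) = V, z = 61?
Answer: 3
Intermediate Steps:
o(u, Z) = 8 + u
r(K, c) = 24 (r(K, c) = 8 + (2 + 2)² = 8 + 4² = 8 + 16 = 24)
d = -24 (d = -1*24 = -24)
-21 - d = -21 - 1*(-24) = -21 + 24 = 3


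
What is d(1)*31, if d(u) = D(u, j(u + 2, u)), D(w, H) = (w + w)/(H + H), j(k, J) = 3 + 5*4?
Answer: 31/23 ≈ 1.3478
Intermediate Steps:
j(k, J) = 23 (j(k, J) = 3 + 20 = 23)
D(w, H) = w/H (D(w, H) = (2*w)/((2*H)) = (2*w)*(1/(2*H)) = w/H)
d(u) = u/23
d(1)*31 = ((1/23)*1)*31 = (1/23)*31 = 31/23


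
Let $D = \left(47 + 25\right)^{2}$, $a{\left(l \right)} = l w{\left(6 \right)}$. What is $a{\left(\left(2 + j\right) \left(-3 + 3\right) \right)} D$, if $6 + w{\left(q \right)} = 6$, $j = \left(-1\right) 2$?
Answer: $0$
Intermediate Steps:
$j = -2$
$w{\left(q \right)} = 0$ ($w{\left(q \right)} = -6 + 6 = 0$)
$a{\left(l \right)} = 0$ ($a{\left(l \right)} = l 0 = 0$)
$D = 5184$ ($D = 72^{2} = 5184$)
$a{\left(\left(2 + j\right) \left(-3 + 3\right) \right)} D = 0 \cdot 5184 = 0$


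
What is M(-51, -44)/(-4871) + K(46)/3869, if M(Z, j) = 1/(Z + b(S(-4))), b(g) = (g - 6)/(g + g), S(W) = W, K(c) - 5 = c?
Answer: 49451255/3750333901 ≈ 0.013186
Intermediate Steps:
K(c) = 5 + c
b(g) = (-6 + g)/(2*g) (b(g) = (-6 + g)/((2*g)) = (-6 + g)*(1/(2*g)) = (-6 + g)/(2*g))
M(Z, j) = 1/(5/4 + Z) (M(Z, j) = 1/(Z + (1/2)*(-6 - 4)/(-4)) = 1/(Z + (1/2)*(-1/4)*(-10)) = 1/(Z + 5/4) = 1/(5/4 + Z))
M(-51, -44)/(-4871) + K(46)/3869 = (4/(5 + 4*(-51)))/(-4871) + (5 + 46)/3869 = (4/(5 - 204))*(-1/4871) + 51*(1/3869) = (4/(-199))*(-1/4871) + 51/3869 = (4*(-1/199))*(-1/4871) + 51/3869 = -4/199*(-1/4871) + 51/3869 = 4/969329 + 51/3869 = 49451255/3750333901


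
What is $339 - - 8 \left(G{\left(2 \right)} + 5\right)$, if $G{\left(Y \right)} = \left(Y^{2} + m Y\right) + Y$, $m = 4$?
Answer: $491$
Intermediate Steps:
$G{\left(Y \right)} = Y^{2} + 5 Y$ ($G{\left(Y \right)} = \left(Y^{2} + 4 Y\right) + Y = Y^{2} + 5 Y$)
$339 - - 8 \left(G{\left(2 \right)} + 5\right) = 339 - - 8 \left(2 \left(5 + 2\right) + 5\right) = 339 - - 8 \left(2 \cdot 7 + 5\right) = 339 - - 8 \left(14 + 5\right) = 339 - \left(-8\right) 19 = 339 - -152 = 339 + 152 = 491$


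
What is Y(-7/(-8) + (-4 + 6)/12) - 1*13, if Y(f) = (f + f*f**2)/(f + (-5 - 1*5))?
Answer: -327989/24768 ≈ -13.242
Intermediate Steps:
Y(f) = (f + f**3)/(-10 + f) (Y(f) = (f + f**3)/(f + (-5 - 5)) = (f + f**3)/(f - 10) = (f + f**3)/(-10 + f))
Y(-7/(-8) + (-4 + 6)/12) - 1*13 = ((-7/(-8) + (-4 + 6)/12) + (-7/(-8) + (-4 + 6)/12)**3)/(-10 + (-7/(-8) + (-4 + 6)/12)) - 1*13 = ((-7*(-1/8) + 2*(1/12)) + (-7*(-1/8) + 2*(1/12))**3)/(-10 + (-7*(-1/8) + 2*(1/12))) - 13 = ((7/8 + 1/6) + (7/8 + 1/6)**3)/(-10 + (7/8 + 1/6)) - 13 = (25/24 + (25/24)**3)/(-10 + 25/24) - 13 = (25/24 + 15625/13824)/(-215/24) - 13 = -24/215*30025/13824 - 13 = -6005/24768 - 13 = -327989/24768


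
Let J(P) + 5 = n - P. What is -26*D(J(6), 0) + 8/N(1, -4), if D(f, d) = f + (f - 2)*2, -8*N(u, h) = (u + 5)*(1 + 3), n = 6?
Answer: 1474/3 ≈ 491.33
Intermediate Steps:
N(u, h) = -5/2 - u/2 (N(u, h) = -(u + 5)*(1 + 3)/8 = -(5 + u)*4/8 = -(20 + 4*u)/8 = -5/2 - u/2)
J(P) = 1 - P (J(P) = -5 + (6 - P) = 1 - P)
D(f, d) = -4 + 3*f (D(f, d) = f + (-2 + f)*2 = f + (-4 + 2*f) = -4 + 3*f)
-26*D(J(6), 0) + 8/N(1, -4) = -26*(-4 + 3*(1 - 1*6)) + 8/(-5/2 - 1/2*1) = -26*(-4 + 3*(1 - 6)) + 8/(-5/2 - 1/2) = -26*(-4 + 3*(-5)) + 8/(-3) = -26*(-4 - 15) + 8*(-1/3) = -26*(-19) - 8/3 = 494 - 8/3 = 1474/3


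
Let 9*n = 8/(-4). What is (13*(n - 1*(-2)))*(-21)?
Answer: -1456/3 ≈ -485.33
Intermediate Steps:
n = -2/9 (n = (8/(-4))/9 = (8*(-1/4))/9 = (1/9)*(-2) = -2/9 ≈ -0.22222)
(13*(n - 1*(-2)))*(-21) = (13*(-2/9 - 1*(-2)))*(-21) = (13*(-2/9 + 2))*(-21) = (13*(16/9))*(-21) = (208/9)*(-21) = -1456/3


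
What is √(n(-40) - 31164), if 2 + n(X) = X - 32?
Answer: I*√31238 ≈ 176.74*I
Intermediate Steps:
n(X) = -34 + X (n(X) = -2 + (X - 32) = -2 + (-32 + X) = -34 + X)
√(n(-40) - 31164) = √((-34 - 40) - 31164) = √(-74 - 31164) = √(-31238) = I*√31238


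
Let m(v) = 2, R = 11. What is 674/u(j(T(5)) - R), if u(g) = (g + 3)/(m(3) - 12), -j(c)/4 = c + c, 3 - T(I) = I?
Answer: -1685/2 ≈ -842.50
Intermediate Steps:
T(I) = 3 - I
j(c) = -8*c (j(c) = -4*(c + c) = -8*c)
u(g) = -3/10 - g/10 (u(g) = (g + 3)/(2 - 12) = (3 + g)/(-10) = (3 + g)*(-1/10) = -3/10 - g/10)
674/u(j(T(5)) - R) = 674/(-3/10 - (-8*(3 - 1*5) - 1*11)/10) = 674/(-3/10 - (-8*(3 - 5) - 11)/10) = 674/(-3/10 - (-8*(-2) - 11)/10) = 674/(-3/10 - (16 - 11)/10) = 674/(-3/10 - 1/10*5) = 674/(-3/10 - 1/2) = 674/(-4/5) = 674*(-5/4) = -1685/2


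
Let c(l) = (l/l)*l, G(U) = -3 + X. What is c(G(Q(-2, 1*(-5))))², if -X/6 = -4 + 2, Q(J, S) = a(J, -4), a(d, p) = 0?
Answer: 81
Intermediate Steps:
Q(J, S) = 0
X = 12 (X = -6*(-4 + 2) = -6*(-2) = 12)
G(U) = 9 (G(U) = -3 + 12 = 9)
c(l) = l (c(l) = 1*l = l)
c(G(Q(-2, 1*(-5))))² = 9² = 81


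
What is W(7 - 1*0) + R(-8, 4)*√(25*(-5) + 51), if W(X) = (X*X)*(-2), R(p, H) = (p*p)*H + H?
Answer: -98 + 260*I*√74 ≈ -98.0 + 2236.6*I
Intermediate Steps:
R(p, H) = H + H*p² (R(p, H) = p²*H + H = H*p² + H = H + H*p²)
W(X) = -2*X² (W(X) = X²*(-2) = -2*X²)
W(7 - 1*0) + R(-8, 4)*√(25*(-5) + 51) = -2*(7 - 1*0)² + (4*(1 + (-8)²))*√(25*(-5) + 51) = -2*(7 + 0)² + (4*(1 + 64))*√(-125 + 51) = -2*7² + (4*65)*√(-74) = -2*49 + 260*(I*√74) = -98 + 260*I*√74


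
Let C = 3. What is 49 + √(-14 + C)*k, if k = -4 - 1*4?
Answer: 49 - 8*I*√11 ≈ 49.0 - 26.533*I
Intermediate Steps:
k = -8 (k = -4 - 4 = -8)
49 + √(-14 + C)*k = 49 + √(-14 + 3)*(-8) = 49 + √(-11)*(-8) = 49 + (I*√11)*(-8) = 49 - 8*I*√11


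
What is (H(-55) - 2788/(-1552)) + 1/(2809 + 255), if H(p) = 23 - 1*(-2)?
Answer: 7964199/297208 ≈ 26.797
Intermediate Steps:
H(p) = 25 (H(p) = 23 + 2 = 25)
(H(-55) - 2788/(-1552)) + 1/(2809 + 255) = (25 - 2788/(-1552)) + 1/(2809 + 255) = (25 - 2788*(-1/1552)) + 1/3064 = (25 + 697/388) + 1/3064 = 10397/388 + 1/3064 = 7964199/297208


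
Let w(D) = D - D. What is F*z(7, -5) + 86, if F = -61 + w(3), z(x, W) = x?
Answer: -341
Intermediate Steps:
w(D) = 0
F = -61 (F = -61 + 0 = -61)
F*z(7, -5) + 86 = -61*7 + 86 = -427 + 86 = -341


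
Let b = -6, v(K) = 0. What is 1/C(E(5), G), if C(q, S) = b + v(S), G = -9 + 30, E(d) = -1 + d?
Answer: -1/6 ≈ -0.16667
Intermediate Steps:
G = 21
C(q, S) = -6 (C(q, S) = -6 + 0 = -6)
1/C(E(5), G) = 1/(-6) = -1/6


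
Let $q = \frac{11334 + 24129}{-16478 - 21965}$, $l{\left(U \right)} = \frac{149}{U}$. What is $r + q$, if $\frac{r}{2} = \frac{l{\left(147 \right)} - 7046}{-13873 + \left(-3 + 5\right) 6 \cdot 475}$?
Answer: $\frac{37017793565}{46186611933} \approx 0.80148$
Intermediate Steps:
$r = \frac{2071226}{1201431}$ ($r = 2 \frac{\frac{149}{147} - 7046}{-13873 + \left(-3 + 5\right) 6 \cdot 475} = 2 \frac{149 \cdot \frac{1}{147} - 7046}{-13873 + 2 \cdot 6 \cdot 475} = 2 \frac{\frac{149}{147} - 7046}{-13873 + 12 \cdot 475} = 2 \left(- \frac{1035613}{147 \left(-13873 + 5700\right)}\right) = 2 \left(- \frac{1035613}{147 \left(-8173\right)}\right) = 2 \left(\left(- \frac{1035613}{147}\right) \left(- \frac{1}{8173}\right)\right) = 2 \cdot \frac{1035613}{1201431} = \frac{2071226}{1201431} \approx 1.724$)
$q = - \frac{35463}{38443}$ ($q = \frac{35463}{-38443} = 35463 \left(- \frac{1}{38443}\right) = - \frac{35463}{38443} \approx -0.92248$)
$r + q = \frac{2071226}{1201431} - \frac{35463}{38443} = \frac{37017793565}{46186611933}$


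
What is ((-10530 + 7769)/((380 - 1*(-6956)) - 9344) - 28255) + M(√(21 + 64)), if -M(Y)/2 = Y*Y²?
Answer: -226029/8 - 170*√85 ≈ -29821.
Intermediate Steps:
M(Y) = -2*Y³ (M(Y) = -2*Y*Y² = -2*Y³)
((-10530 + 7769)/((380 - 1*(-6956)) - 9344) - 28255) + M(√(21 + 64)) = ((-10530 + 7769)/((380 - 1*(-6956)) - 9344) - 28255) - 2*(21 + 64)^(3/2) = (-2761/((380 + 6956) - 9344) - 28255) - 2*85*√85 = (-2761/(7336 - 9344) - 28255) - 170*√85 = (-2761/(-2008) - 28255) - 170*√85 = (-2761*(-1/2008) - 28255) - 170*√85 = (11/8 - 28255) - 170*√85 = -226029/8 - 170*√85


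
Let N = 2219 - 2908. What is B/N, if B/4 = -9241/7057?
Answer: 36964/4862273 ≈ 0.0076022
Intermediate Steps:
N = -689
B = -36964/7057 (B = 4*(-9241/7057) = -36964/7057 ≈ -5.2379)
B/N = -36964/7057/(-689) = -36964/7057*(-1/689) = 36964/4862273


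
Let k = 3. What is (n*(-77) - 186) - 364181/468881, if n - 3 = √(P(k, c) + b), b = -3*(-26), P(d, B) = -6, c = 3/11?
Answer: -195887558/468881 - 462*√2 ≈ -1071.1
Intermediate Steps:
c = 3/11 (c = 3*(1/11) = 3/11 ≈ 0.27273)
b = 78
n = 3 + 6*√2 (n = 3 + √(-6 + 78) = 3 + √72 = 3 + 6*√2 ≈ 11.485)
(n*(-77) - 186) - 364181/468881 = ((3 + 6*√2)*(-77) - 186) - 364181/468881 = ((-231 - 462*√2) - 186) - 364181*1/468881 = (-417 - 462*√2) - 364181/468881 = -195887558/468881 - 462*√2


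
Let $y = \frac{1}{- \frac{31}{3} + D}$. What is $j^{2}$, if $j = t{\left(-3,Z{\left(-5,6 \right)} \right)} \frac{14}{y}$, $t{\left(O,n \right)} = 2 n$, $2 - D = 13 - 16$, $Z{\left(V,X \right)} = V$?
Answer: $\frac{5017600}{9} \approx 5.5751 \cdot 10^{5}$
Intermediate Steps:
$D = 5$ ($D = 2 - \left(13 - 16\right) = 2 - -3 = 2 + 3 = 5$)
$y = - \frac{3}{16}$ ($y = \frac{1}{- \frac{31}{3} + 5} = \frac{1}{- \frac{16}{3}} = - \frac{3}{16} \approx -0.1875$)
$j = \frac{2240}{3}$ ($j = 2 \left(-5\right) \frac{14}{- \frac{3}{16}} = - 10 \cdot 14 \left(- \frac{16}{3}\right) = \left(-10\right) \left(- \frac{224}{3}\right) = \frac{2240}{3} \approx 746.67$)
$j^{2} = \left(\frac{2240}{3}\right)^{2} = \frac{5017600}{9}$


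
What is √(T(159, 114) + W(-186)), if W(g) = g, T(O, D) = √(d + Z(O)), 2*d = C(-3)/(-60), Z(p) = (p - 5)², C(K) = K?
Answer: √(-18600 + 5*√9486410)/10 ≈ 5.6568*I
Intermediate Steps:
Z(p) = (-5 + p)²
d = 1/40 (d = (-3/(-60))/2 = (-3*(-1/60))/2 = (½)*(1/20) = 1/40 ≈ 0.025000)
T(O, D) = √(1/40 + (-5 + O)²)
√(T(159, 114) + W(-186)) = √(√(10 + 400*(-5 + 159)²)/20 - 186) = √(√(10 + 400*154²)/20 - 186) = √(√(10 + 400*23716)/20 - 186) = √(√(10 + 9486400)/20 - 186) = √(√9486410/20 - 186) = √(-186 + √9486410/20)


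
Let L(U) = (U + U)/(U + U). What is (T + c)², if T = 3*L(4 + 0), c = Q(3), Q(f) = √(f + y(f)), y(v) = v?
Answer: (3 + √6)² ≈ 29.697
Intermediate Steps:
Q(f) = √2*√f (Q(f) = √(f + f) = √(2*f) = √2*√f)
c = √6 (c = √2*√3 = √6 ≈ 2.4495)
L(U) = 1 (L(U) = (2*U)/((2*U)) = (2*U)*(1/(2*U)) = 1)
T = 3 (T = 3*1 = 3)
(T + c)² = (3 + √6)²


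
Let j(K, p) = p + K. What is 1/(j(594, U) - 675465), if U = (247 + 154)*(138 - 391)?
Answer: -1/776324 ≈ -1.2881e-6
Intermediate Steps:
U = -101453 (U = 401*(-253) = -101453)
j(K, p) = K + p
1/(j(594, U) - 675465) = 1/((594 - 101453) - 675465) = 1/(-100859 - 675465) = 1/(-776324) = -1/776324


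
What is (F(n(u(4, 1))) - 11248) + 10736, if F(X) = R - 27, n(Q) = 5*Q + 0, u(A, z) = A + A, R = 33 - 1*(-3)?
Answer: -503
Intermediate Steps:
R = 36 (R = 33 + 3 = 36)
u(A, z) = 2*A
n(Q) = 5*Q
F(X) = 9 (F(X) = 36 - 27 = 9)
(F(n(u(4, 1))) - 11248) + 10736 = (9 - 11248) + 10736 = -11239 + 10736 = -503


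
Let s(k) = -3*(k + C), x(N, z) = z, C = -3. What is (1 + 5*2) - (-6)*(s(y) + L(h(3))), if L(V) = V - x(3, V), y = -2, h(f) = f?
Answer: 101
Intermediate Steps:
L(V) = 0 (L(V) = V - V = 0)
s(k) = 9 - 3*k (s(k) = -3*(k - 3) = -3*(-3 + k) = 9 - 3*k)
(1 + 5*2) - (-6)*(s(y) + L(h(3))) = (1 + 5*2) - (-6)*((9 - 3*(-2)) + 0) = (1 + 10) - (-6)*((9 + 6) + 0) = 11 - (-6)*(15 + 0) = 11 - (-6)*15 = 11 - 1*(-90) = 11 + 90 = 101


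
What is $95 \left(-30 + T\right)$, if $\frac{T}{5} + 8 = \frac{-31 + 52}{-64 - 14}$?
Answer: $- \frac{176225}{26} \approx -6777.9$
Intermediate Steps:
$T = - \frac{1075}{26}$ ($T = -40 + 5 \frac{-31 + 52}{-64 - 14} = -40 + 5 \frac{21}{-78} = -40 + 5 \cdot 21 \left(- \frac{1}{78}\right) = -40 + 5 \left(- \frac{7}{26}\right) = -40 - \frac{35}{26} = - \frac{1075}{26} \approx -41.346$)
$95 \left(-30 + T\right) = 95 \left(-30 - \frac{1075}{26}\right) = 95 \left(- \frac{1855}{26}\right) = - \frac{176225}{26}$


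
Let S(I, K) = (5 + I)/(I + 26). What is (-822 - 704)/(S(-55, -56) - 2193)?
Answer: 406/583 ≈ 0.69640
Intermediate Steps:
S(I, K) = (5 + I)/(26 + I)
(-822 - 704)/(S(-55, -56) - 2193) = (-822 - 704)/((5 - 55)/(26 - 55) - 2193) = -1526/(-50/(-29) - 2193) = -1526/(-1/29*(-50) - 2193) = -1526/(50/29 - 2193) = -1526/(-63547/29) = -1526*(-29/63547) = 406/583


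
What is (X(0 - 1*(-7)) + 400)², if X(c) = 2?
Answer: 161604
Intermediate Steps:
(X(0 - 1*(-7)) + 400)² = (2 + 400)² = 402² = 161604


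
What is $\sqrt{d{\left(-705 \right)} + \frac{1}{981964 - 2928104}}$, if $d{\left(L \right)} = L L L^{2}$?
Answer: $\frac{\sqrt{233907762529953630075965}}{973070} \approx 4.9703 \cdot 10^{5}$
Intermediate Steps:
$d{\left(L \right)} = L^{4}$ ($d{\left(L \right)} = L^{2} L^{2} = L^{4}$)
$\sqrt{d{\left(-705 \right)} + \frac{1}{981964 - 2928104}} = \sqrt{\left(-705\right)^{4} + \frac{1}{981964 - 2928104}} = \sqrt{247033850625 + \frac{1}{-1946140}} = \sqrt{247033850625 - \frac{1}{1946140}} = \sqrt{\frac{480762458055337499}{1946140}} = \frac{\sqrt{233907762529953630075965}}{973070}$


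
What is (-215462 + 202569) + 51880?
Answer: 38987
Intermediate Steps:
(-215462 + 202569) + 51880 = -12893 + 51880 = 38987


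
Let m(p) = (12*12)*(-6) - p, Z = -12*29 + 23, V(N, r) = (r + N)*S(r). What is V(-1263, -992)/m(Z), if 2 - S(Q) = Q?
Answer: 29110/7 ≈ 4158.6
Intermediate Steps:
S(Q) = 2 - Q
V(N, r) = (2 - r)*(N + r) (V(N, r) = (r + N)*(2 - r) = (N + r)*(2 - r) = (2 - r)*(N + r))
Z = -325 (Z = -348 + 23 = -325)
m(p) = -864 - p (m(p) = 144*(-6) - p = -864 - p)
V(-1263, -992)/m(Z) = (-(-2 - 992)*(-1263 - 992))/(-864 - 1*(-325)) = (-1*(-994)*(-2255))/(-864 + 325) = -2241470/(-539) = -2241470*(-1/539) = 29110/7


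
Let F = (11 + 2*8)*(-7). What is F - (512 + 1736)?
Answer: -2437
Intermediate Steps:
F = -189 (F = (11 + 16)*(-7) = 27*(-7) = -189)
F - (512 + 1736) = -189 - (512 + 1736) = -189 - 1*2248 = -189 - 2248 = -2437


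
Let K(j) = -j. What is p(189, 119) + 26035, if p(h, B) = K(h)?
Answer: 25846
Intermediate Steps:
p(h, B) = -h
p(189, 119) + 26035 = -1*189 + 26035 = -189 + 26035 = 25846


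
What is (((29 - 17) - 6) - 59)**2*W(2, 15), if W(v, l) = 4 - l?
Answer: -30899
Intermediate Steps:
(((29 - 17) - 6) - 59)**2*W(2, 15) = (((29 - 17) - 6) - 59)**2*(4 - 1*15) = ((12 - 6) - 59)**2*(4 - 15) = (6 - 59)**2*(-11) = (-53)**2*(-11) = 2809*(-11) = -30899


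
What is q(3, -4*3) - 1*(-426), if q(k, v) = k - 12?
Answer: 417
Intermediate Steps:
q(k, v) = -12 + k
q(3, -4*3) - 1*(-426) = (-12 + 3) - 1*(-426) = -9 + 426 = 417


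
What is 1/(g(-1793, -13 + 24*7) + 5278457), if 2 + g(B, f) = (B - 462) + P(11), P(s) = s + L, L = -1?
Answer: 1/5276210 ≈ 1.8953e-7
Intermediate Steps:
P(s) = -1 + s (P(s) = s - 1 = -1 + s)
g(B, f) = -454 + B (g(B, f) = -2 + ((B - 462) + (-1 + 11)) = -2 + ((-462 + B) + 10) = -2 + (-452 + B) = -454 + B)
1/(g(-1793, -13 + 24*7) + 5278457) = 1/((-454 - 1793) + 5278457) = 1/(-2247 + 5278457) = 1/5276210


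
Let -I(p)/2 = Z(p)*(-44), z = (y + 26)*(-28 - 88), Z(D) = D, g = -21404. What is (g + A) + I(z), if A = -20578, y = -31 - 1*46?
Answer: 478626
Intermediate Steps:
y = -77 (y = -31 - 46 = -77)
z = 5916 (z = (-77 + 26)*(-28 - 88) = -51*(-116) = 5916)
I(p) = 88*p (I(p) = -2*p*(-44) = -(-88)*p = 88*p)
(g + A) + I(z) = (-21404 - 20578) + 88*5916 = -41982 + 520608 = 478626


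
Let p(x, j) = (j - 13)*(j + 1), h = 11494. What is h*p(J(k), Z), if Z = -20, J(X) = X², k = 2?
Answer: 7206738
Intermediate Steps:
p(x, j) = (1 + j)*(-13 + j) (p(x, j) = (-13 + j)*(1 + j) = (1 + j)*(-13 + j))
h*p(J(k), Z) = 11494*(-13 + (-20)² - 12*(-20)) = 11494*(-13 + 400 + 240) = 11494*627 = 7206738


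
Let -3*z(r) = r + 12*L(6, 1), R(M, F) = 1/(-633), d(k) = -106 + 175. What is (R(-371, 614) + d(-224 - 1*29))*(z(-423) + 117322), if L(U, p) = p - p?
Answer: 5130313988/633 ≈ 8.1048e+6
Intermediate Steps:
d(k) = 69
L(U, p) = 0
R(M, F) = -1/633
z(r) = -r/3 (z(r) = -(r + 12*0)/3 = -(r + 0)/3 = -r/3)
(R(-371, 614) + d(-224 - 1*29))*(z(-423) + 117322) = (-1/633 + 69)*(-1/3*(-423) + 117322) = 43676*(141 + 117322)/633 = (43676/633)*117463 = 5130313988/633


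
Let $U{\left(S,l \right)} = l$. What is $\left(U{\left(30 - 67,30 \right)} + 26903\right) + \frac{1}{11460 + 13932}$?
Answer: $\frac{683882737}{25392} \approx 26933.0$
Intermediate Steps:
$\left(U{\left(30 - 67,30 \right)} + 26903\right) + \frac{1}{11460 + 13932} = \left(30 + 26903\right) + \frac{1}{11460 + 13932} = 26933 + \frac{1}{25392} = \frac{683882737}{25392}$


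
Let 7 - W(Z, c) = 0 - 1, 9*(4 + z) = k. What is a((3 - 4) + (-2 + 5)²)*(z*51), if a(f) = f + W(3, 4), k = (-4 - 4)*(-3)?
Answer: -1088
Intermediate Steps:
k = 24 (k = -8*(-3) = 24)
z = -4/3 (z = -4 + (⅑)*24 = -4 + 8/3 = -4/3 ≈ -1.3333)
W(Z, c) = 8 (W(Z, c) = 7 - (0 - 1) = 7 - 1*(-1) = 7 + 1 = 8)
a(f) = 8 + f (a(f) = f + 8 = 8 + f)
a((3 - 4) + (-2 + 5)²)*(z*51) = (8 + ((3 - 4) + (-2 + 5)²))*(-4/3*51) = (8 + (-1 + 3²))*(-68) = (8 + (-1 + 9))*(-68) = (8 + 8)*(-68) = 16*(-68) = -1088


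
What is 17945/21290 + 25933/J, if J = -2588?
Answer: -50567191/5509852 ≈ -9.1776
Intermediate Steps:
17945/21290 + 25933/J = 17945/21290 + 25933/(-2588) = 17945*(1/21290) + 25933*(-1/2588) = 3589/4258 - 25933/2588 = -50567191/5509852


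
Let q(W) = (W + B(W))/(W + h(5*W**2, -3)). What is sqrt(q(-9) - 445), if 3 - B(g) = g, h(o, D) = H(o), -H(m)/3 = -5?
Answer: I*sqrt(1778)/2 ≈ 21.083*I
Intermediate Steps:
H(m) = 15 (H(m) = -3*(-5) = 15)
h(o, D) = 15
B(g) = 3 - g
q(W) = 3/(15 + W) (q(W) = (W + (3 - W))/(W + 15) = 3/(15 + W))
sqrt(q(-9) - 445) = sqrt(3/(15 - 9) - 445) = sqrt(3/6 - 445) = sqrt(3*(1/6) - 445) = sqrt(1/2 - 445) = sqrt(-889/2) = I*sqrt(1778)/2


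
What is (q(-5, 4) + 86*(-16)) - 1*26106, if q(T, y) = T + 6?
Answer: -27481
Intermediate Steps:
q(T, y) = 6 + T
(q(-5, 4) + 86*(-16)) - 1*26106 = ((6 - 5) + 86*(-16)) - 1*26106 = (1 - 1376) - 26106 = -1375 - 26106 = -27481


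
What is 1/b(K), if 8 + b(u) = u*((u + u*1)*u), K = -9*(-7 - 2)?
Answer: 1/1062874 ≈ 9.4084e-7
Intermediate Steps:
K = 81 (K = -9*(-9) = -1*(-81) = 81)
b(u) = -8 + 2*u³ (b(u) = -8 + u*((u + u*1)*u) = -8 + u*((u + u)*u) = -8 + u*((2*u)*u) = -8 + u*(2*u²) = -8 + 2*u³)
1/b(K) = 1/(-8 + 2*81³) = 1/(-8 + 2*531441) = 1/(-8 + 1062882) = 1/1062874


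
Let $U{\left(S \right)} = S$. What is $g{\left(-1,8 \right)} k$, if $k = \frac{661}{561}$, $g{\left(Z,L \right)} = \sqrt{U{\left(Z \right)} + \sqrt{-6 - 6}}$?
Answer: $\frac{661 \sqrt{-1 + 2 i \sqrt{3}}}{561} \approx 1.3448 + 1.788 i$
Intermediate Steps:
$g{\left(Z,L \right)} = \sqrt{Z + 2 i \sqrt{3}}$ ($g{\left(Z,L \right)} = \sqrt{Z + \sqrt{-6 - 6}} = \sqrt{Z + \sqrt{-12}} = \sqrt{Z + 2 i \sqrt{3}}$)
$k = \frac{661}{561}$ ($k = 661 \cdot \frac{1}{561} = \frac{661}{561} \approx 1.1783$)
$g{\left(-1,8 \right)} k = \sqrt{-1 + 2 i \sqrt{3}} \cdot \frac{661}{561} = \frac{661 \sqrt{-1 + 2 i \sqrt{3}}}{561}$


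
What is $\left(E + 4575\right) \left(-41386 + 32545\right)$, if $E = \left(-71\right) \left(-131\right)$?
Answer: $-122677716$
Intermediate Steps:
$E = 9301$
$\left(E + 4575\right) \left(-41386 + 32545\right) = \left(9301 + 4575\right) \left(-41386 + 32545\right) = 13876 \left(-8841\right) = -122677716$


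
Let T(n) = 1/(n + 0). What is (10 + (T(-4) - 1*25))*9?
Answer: -549/4 ≈ -137.25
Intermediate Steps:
T(n) = 1/n
(10 + (T(-4) - 1*25))*9 = (10 + (1/(-4) - 1*25))*9 = (10 + (-1/4 - 25))*9 = (10 - 101/4)*9 = -61/4*9 = -549/4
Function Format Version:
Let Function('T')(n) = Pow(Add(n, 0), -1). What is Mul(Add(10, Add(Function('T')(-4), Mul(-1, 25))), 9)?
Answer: Rational(-549, 4) ≈ -137.25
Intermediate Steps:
Function('T')(n) = Pow(n, -1)
Mul(Add(10, Add(Function('T')(-4), Mul(-1, 25))), 9) = Mul(Add(10, Add(Pow(-4, -1), Mul(-1, 25))), 9) = Mul(Add(10, Add(Rational(-1, 4), -25)), 9) = Mul(Add(10, Rational(-101, 4)), 9) = Mul(Rational(-61, 4), 9) = Rational(-549, 4)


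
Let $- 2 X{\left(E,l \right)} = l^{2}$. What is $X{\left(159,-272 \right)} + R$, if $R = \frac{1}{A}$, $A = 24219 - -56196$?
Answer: $- \frac{2974711679}{80415} \approx -36992.0$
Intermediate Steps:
$X{\left(E,l \right)} = - \frac{l^{2}}{2}$
$A = 80415$ ($A = 24219 + 56196 = 80415$)
$R = \frac{1}{80415} \approx 1.2435 \cdot 10^{-5}$
$X{\left(159,-272 \right)} + R = - \frac{\left(-272\right)^{2}}{2} + \frac{1}{80415} = \left(- \frac{1}{2}\right) 73984 + \frac{1}{80415} = -36992 + \frac{1}{80415} = - \frac{2974711679}{80415}$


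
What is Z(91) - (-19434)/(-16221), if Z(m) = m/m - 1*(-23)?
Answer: 123290/5407 ≈ 22.802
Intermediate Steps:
Z(m) = 24 (Z(m) = 1 + 23 = 24)
Z(91) - (-19434)/(-16221) = 24 - (-19434)/(-16221) = 24 - (-19434)*(-1)/16221 = 24 - 1*6478/5407 = 24 - 6478/5407 = 123290/5407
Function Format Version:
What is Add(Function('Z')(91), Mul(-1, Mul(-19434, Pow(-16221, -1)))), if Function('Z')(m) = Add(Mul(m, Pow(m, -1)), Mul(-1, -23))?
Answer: Rational(123290, 5407) ≈ 22.802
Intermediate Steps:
Function('Z')(m) = 24 (Function('Z')(m) = Add(1, 23) = 24)
Add(Function('Z')(91), Mul(-1, Mul(-19434, Pow(-16221, -1)))) = Add(24, Mul(-1, Mul(-19434, Pow(-16221, -1)))) = Add(24, Mul(-1, Mul(-19434, Rational(-1, 16221)))) = Add(24, Mul(-1, Rational(6478, 5407))) = Add(24, Rational(-6478, 5407)) = Rational(123290, 5407)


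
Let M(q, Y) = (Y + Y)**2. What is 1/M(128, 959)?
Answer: 1/3678724 ≈ 2.7183e-7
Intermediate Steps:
M(q, Y) = 4*Y**2 (M(q, Y) = (2*Y)**2 = 4*Y**2)
1/M(128, 959) = 1/(4*959**2) = 1/(4*919681) = 1/3678724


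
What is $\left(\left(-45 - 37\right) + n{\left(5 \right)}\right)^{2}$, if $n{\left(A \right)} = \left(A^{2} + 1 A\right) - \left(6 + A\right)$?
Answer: $3969$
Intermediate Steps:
$n{\left(A \right)} = -6 + A^{2}$ ($n{\left(A \right)} = \left(A^{2} + A\right) - \left(6 + A\right) = \left(A + A^{2}\right) - \left(6 + A\right) = -6 + A^{2}$)
$\left(\left(-45 - 37\right) + n{\left(5 \right)}\right)^{2} = \left(\left(-45 - 37\right) - \left(6 - 5^{2}\right)\right)^{2} = \left(\left(-45 - 37\right) + \left(-6 + 25\right)\right)^{2} = \left(-82 + 19\right)^{2} = \left(-63\right)^{2} = 3969$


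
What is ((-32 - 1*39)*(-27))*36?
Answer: 69012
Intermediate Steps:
((-32 - 1*39)*(-27))*36 = ((-32 - 39)*(-27))*36 = -71*(-27)*36 = 1917*36 = 69012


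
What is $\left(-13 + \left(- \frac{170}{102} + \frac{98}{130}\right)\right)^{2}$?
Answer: $\frac{7360369}{38025} \approx 193.57$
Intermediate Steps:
$\left(-13 + \left(- \frac{170}{102} + \frac{98}{130}\right)\right)^{2} = \left(-13 + \left(\left(-170\right) \frac{1}{102} + 98 \cdot \frac{1}{130}\right)\right)^{2} = \left(-13 + \left(- \frac{5}{3} + \frac{49}{65}\right)\right)^{2} = \left(-13 - \frac{178}{195}\right)^{2} = \left(- \frac{2713}{195}\right)^{2} = \frac{7360369}{38025}$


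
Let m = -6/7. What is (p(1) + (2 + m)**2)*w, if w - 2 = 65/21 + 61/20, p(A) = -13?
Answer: -653411/6860 ≈ -95.249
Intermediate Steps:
m = -6/7 (m = -6*1/7 = -6/7 ≈ -0.85714)
w = 3421/420 (w = 2 + (65/21 + 61/20) = 2 + 2581/420 = 3421/420 ≈ 8.1452)
(p(1) + (2 + m)**2)*w = (-13 + (2 - 6/7)**2)*(3421/420) = (-13 + (8/7)**2)*(3421/420) = (-13 + 64/49)*(3421/420) = -573/49*3421/420 = -653411/6860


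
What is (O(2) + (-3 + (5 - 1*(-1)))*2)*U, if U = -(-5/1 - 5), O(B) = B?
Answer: 80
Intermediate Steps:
U = 10 (U = -(-5*1 - 5) = -(-5 - 5) = -1*(-10) = 10)
(O(2) + (-3 + (5 - 1*(-1)))*2)*U = (2 + (-3 + (5 - 1*(-1)))*2)*10 = (2 + (-3 + (5 + 1))*2)*10 = (2 + (-3 + 6)*2)*10 = (2 + 3*2)*10 = (2 + 6)*10 = 8*10 = 80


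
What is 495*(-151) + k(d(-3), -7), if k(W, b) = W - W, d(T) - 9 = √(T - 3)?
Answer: -74745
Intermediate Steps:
d(T) = 9 + √(-3 + T) (d(T) = 9 + √(T - 3) = 9 + √(-3 + T))
k(W, b) = 0
495*(-151) + k(d(-3), -7) = 495*(-151) + 0 = -74745 + 0 = -74745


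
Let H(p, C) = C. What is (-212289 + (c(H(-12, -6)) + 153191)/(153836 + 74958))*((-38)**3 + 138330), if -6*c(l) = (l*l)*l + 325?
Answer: -12160739364105311/686382 ≈ -1.7717e+10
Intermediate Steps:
c(l) = -325/6 - l**3/6 (c(l) = -((l*l)*l + 325)/6 = -(l**2*l + 325)/6 = -(l**3 + 325)/6 = -(325 + l**3)/6 = -325/6 - l**3/6)
(-212289 + (c(H(-12, -6)) + 153191)/(153836 + 74958))*((-38)**3 + 138330) = (-212289 + ((-325/6 - 1/6*(-6)**3) + 153191)/(153836 + 74958))*((-38)**3 + 138330) = (-212289 + ((-325/6 - 1/6*(-216)) + 153191)/228794)*(-54872 + 138330) = (-212289 + ((-325/6 + 36) + 153191)*(1/228794))*83458 = (-212289 + (-109/6 + 153191)*(1/228794))*83458 = (-212289 + (919037/6)*(1/228794))*83458 = (-212289 + 919037/1372764)*83458 = -291421777759/1372764*83458 = -12160739364105311/686382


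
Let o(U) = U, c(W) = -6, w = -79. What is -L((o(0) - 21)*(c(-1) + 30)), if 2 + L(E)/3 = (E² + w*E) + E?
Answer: -879978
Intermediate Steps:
L(E) = -6 - 234*E + 3*E² (L(E) = -6 + 3*((E² - 79*E) + E) = -6 + 3*(E² - 78*E) = -6 + (-234*E + 3*E²) = -6 - 234*E + 3*E²)
-L((o(0) - 21)*(c(-1) + 30)) = -(-6 - 234*(0 - 21)*(-6 + 30) + 3*((0 - 21)*(-6 + 30))²) = -(-6 - (-4914)*24 + 3*(-21*24)²) = -(-6 - 234*(-504) + 3*(-504)²) = -(-6 + 117936 + 3*254016) = -(-6 + 117936 + 762048) = -1*879978 = -879978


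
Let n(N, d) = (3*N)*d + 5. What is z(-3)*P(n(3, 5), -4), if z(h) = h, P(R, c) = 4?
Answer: -12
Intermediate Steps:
n(N, d) = 5 + 3*N*d (n(N, d) = 3*N*d + 5 = 5 + 3*N*d)
z(-3)*P(n(3, 5), -4) = -3*4 = -12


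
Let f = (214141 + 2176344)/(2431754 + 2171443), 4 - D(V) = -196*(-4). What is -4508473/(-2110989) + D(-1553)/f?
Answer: -1513743036750067/1009257507933 ≈ -1499.9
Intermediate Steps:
D(V) = -780 (D(V) = 4 - (-196)*(-4) = 4 - 1*784 = 4 - 784 = -780)
f = 2390485/4603197 ≈ 0.51931
-4508473/(-2110989) + D(-1553)/f = -4508473/(-2110989) - 780/2390485/4603197 = -4508473*(-1/2110989) - 780*4603197/2390485 = 4508473/2110989 - 718098732/478097 = -1513743036750067/1009257507933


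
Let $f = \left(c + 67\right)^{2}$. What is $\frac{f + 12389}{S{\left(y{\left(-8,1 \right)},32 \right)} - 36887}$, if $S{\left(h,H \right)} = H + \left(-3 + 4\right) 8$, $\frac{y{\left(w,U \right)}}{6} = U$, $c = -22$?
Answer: $- \frac{14414}{36847} \approx -0.39119$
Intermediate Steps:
$y{\left(w,U \right)} = 6 U$
$f = 2025$ ($f = \left(-22 + 67\right)^{2} = 45^{2} = 2025$)
$S{\left(h,H \right)} = 8 + H$ ($S{\left(h,H \right)} = H + 1 \cdot 8 = H + 8 = 8 + H$)
$\frac{f + 12389}{S{\left(y{\left(-8,1 \right)},32 \right)} - 36887} = \frac{2025 + 12389}{\left(8 + 32\right) - 36887} = \frac{14414}{40 - 36887} = \frac{14414}{-36847} = 14414 \left(- \frac{1}{36847}\right) = - \frac{14414}{36847}$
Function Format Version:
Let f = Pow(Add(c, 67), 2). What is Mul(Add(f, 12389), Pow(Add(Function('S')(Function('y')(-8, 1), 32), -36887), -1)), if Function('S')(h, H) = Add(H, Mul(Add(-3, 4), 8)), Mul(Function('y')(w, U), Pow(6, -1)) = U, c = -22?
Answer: Rational(-14414, 36847) ≈ -0.39119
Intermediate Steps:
Function('y')(w, U) = Mul(6, U)
f = 2025 (f = Pow(Add(-22, 67), 2) = Pow(45, 2) = 2025)
Function('S')(h, H) = Add(8, H) (Function('S')(h, H) = Add(H, Mul(1, 8)) = Add(H, 8) = Add(8, H))
Mul(Add(f, 12389), Pow(Add(Function('S')(Function('y')(-8, 1), 32), -36887), -1)) = Mul(Add(2025, 12389), Pow(Add(Add(8, 32), -36887), -1)) = Mul(14414, Pow(Add(40, -36887), -1)) = Mul(14414, Pow(-36847, -1)) = Mul(14414, Rational(-1, 36847)) = Rational(-14414, 36847)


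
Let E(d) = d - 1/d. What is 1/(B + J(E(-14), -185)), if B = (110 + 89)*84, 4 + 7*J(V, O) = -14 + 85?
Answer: 7/117079 ≈ 5.9789e-5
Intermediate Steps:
J(V, O) = 67/7 (J(V, O) = -4/7 + (-14 + 85)/7 = -4/7 + (1/7)*71 = -4/7 + 71/7 = 67/7)
B = 16716 (B = 199*84 = 16716)
1/(B + J(E(-14), -185)) = 1/(16716 + 67/7) = 1/(117079/7) = 7/117079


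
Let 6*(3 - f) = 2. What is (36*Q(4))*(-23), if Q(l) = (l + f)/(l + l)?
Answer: -690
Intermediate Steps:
f = 8/3 (f = 3 - ⅙*2 = 3 - ⅓ = 8/3 ≈ 2.6667)
Q(l) = (8/3 + l)/(2*l) (Q(l) = (l + 8/3)/(l + l) = (8/3 + l)/((2*l)) = (8/3 + l)*(1/(2*l)) = (8/3 + l)/(2*l))
(36*Q(4))*(-23) = (36*((⅙)*(8 + 3*4)/4))*(-23) = (36*((⅙)*(¼)*(8 + 12)))*(-23) = (36*((⅙)*(¼)*20))*(-23) = (36*(⅚))*(-23) = 30*(-23) = -690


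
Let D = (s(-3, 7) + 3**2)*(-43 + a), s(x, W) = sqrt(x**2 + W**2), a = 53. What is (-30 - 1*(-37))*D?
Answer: 630 + 70*sqrt(58) ≈ 1163.1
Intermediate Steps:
s(x, W) = sqrt(W**2 + x**2)
D = 90 + 10*sqrt(58) (D = (sqrt(7**2 + (-3)**2) + 3**2)*(-43 + 53) = (sqrt(49 + 9) + 9)*10 = (sqrt(58) + 9)*10 = (9 + sqrt(58))*10 = 90 + 10*sqrt(58) ≈ 166.16)
(-30 - 1*(-37))*D = (-30 - 1*(-37))*(90 + 10*sqrt(58)) = (-30 + 37)*(90 + 10*sqrt(58)) = 7*(90 + 10*sqrt(58)) = 630 + 70*sqrt(58)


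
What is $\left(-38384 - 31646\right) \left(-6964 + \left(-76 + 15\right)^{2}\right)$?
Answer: $227107290$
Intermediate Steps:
$\left(-38384 - 31646\right) \left(-6964 + \left(-76 + 15\right)^{2}\right) = - 70030 \left(-6964 + \left(-61\right)^{2}\right) = - 70030 \left(-6964 + 3721\right) = \left(-70030\right) \left(-3243\right) = 227107290$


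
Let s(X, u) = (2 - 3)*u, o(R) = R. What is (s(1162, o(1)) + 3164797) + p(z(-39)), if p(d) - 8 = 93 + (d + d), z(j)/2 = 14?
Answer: 3164953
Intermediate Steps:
z(j) = 28 (z(j) = 2*14 = 28)
p(d) = 101 + 2*d (p(d) = 8 + (93 + (d + d)) = 8 + (93 + 2*d) = 101 + 2*d)
s(X, u) = -u
(s(1162, o(1)) + 3164797) + p(z(-39)) = (-1*1 + 3164797) + (101 + 2*28) = (-1 + 3164797) + (101 + 56) = 3164796 + 157 = 3164953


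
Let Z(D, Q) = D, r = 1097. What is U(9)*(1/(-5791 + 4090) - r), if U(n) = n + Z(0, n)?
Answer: -1865998/189 ≈ -9873.0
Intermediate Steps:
U(n) = n (U(n) = n + 0 = n)
U(9)*(1/(-5791 + 4090) - r) = 9*(1/(-5791 + 4090) - 1*1097) = 9*(1/(-1701) - 1097) = 9*(-1/1701 - 1097) = 9*(-1865998/1701) = -1865998/189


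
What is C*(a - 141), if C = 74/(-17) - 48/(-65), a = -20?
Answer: 643034/1105 ≈ 581.93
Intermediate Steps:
C = -3994/1105 (C = 74*(-1/17) - 48*(-1/65) = -74/17 + 48/65 = -3994/1105 ≈ -3.6145)
C*(a - 141) = -3994*(-20 - 141)/1105 = -3994/1105*(-161) = 643034/1105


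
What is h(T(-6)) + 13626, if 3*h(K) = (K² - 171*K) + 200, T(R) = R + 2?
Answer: 13926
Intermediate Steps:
T(R) = 2 + R
h(K) = 200/3 - 57*K + K²/3 (h(K) = ((K² - 171*K) + 200)/3 = (200 + K² - 171*K)/3 = 200/3 - 57*K + K²/3)
h(T(-6)) + 13626 = (200/3 - 57*(2 - 6) + (2 - 6)²/3) + 13626 = (200/3 - 57*(-4) + (⅓)*(-4)²) + 13626 = (200/3 + 228 + (⅓)*16) + 13626 = (200/3 + 228 + 16/3) + 13626 = 300 + 13626 = 13926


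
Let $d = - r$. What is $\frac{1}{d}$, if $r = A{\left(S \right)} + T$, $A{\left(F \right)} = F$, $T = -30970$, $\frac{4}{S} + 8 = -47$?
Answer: $\frac{55}{1703354} \approx 3.2289 \cdot 10^{-5}$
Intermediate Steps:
$S = - \frac{4}{55}$ ($S = \frac{4}{-8 - 47} = \frac{4}{-55} = 4 \left(- \frac{1}{55}\right) = - \frac{4}{55} \approx -0.072727$)
$r = - \frac{1703354}{55}$ ($r = - \frac{4}{55} - 30970 = - \frac{1703354}{55} \approx -30970.0$)
$d = \frac{1703354}{55}$ ($d = \left(-1\right) \left(- \frac{1703354}{55}\right) = \frac{1703354}{55} \approx 30970.0$)
$\frac{1}{d} = \frac{1}{\frac{1703354}{55}} = \frac{55}{1703354}$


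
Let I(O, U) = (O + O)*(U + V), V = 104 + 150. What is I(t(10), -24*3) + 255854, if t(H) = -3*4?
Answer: 251486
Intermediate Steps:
V = 254
t(H) = -12
I(O, U) = 2*O*(254 + U) (I(O, U) = (O + O)*(U + 254) = (2*O)*(254 + U) = 2*O*(254 + U))
I(t(10), -24*3) + 255854 = 2*(-12)*(254 - 24*3) + 255854 = 2*(-12)*(254 - 72) + 255854 = 2*(-12)*182 + 255854 = -4368 + 255854 = 251486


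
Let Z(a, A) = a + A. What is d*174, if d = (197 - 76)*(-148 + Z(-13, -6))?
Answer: -3516018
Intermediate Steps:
Z(a, A) = A + a
d = -20207 (d = (197 - 76)*(-148 + (-6 - 13)) = 121*(-148 - 19) = 121*(-167) = -20207)
d*174 = -20207*174 = -3516018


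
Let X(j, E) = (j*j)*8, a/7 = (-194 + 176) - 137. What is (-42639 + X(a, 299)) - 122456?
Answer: 9252705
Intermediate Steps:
a = -1085 (a = 7*((-194 + 176) - 137) = 7*(-18 - 137) = 7*(-155) = -1085)
X(j, E) = 8*j² (X(j, E) = j²*8 = 8*j²)
(-42639 + X(a, 299)) - 122456 = (-42639 + 8*(-1085)²) - 122456 = (-42639 + 8*1177225) - 122456 = (-42639 + 9417800) - 122456 = 9375161 - 122456 = 9252705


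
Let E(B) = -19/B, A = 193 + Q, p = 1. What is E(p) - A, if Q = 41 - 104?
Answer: -149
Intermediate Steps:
Q = -63
A = 130 (A = 193 - 63 = 130)
E(p) - A = -19/1 - 1*130 = -19*1 - 130 = -19 - 130 = -149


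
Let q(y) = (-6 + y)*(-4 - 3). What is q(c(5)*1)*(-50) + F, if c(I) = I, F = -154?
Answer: -504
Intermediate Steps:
q(y) = 42 - 7*y (q(y) = (-6 + y)*(-7) = 42 - 7*y)
q(c(5)*1)*(-50) + F = (42 - 35)*(-50) - 154 = 7*(-50) - 154 = -350 - 154 = -504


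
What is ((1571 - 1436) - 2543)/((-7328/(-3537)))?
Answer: -1064637/916 ≈ -1162.3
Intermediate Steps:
((1571 - 1436) - 2543)/((-7328/(-3537))) = (135 - 2543)/((-7328*(-1/3537))) = -2408/7328/3537 = -2408*3537/7328 = -1064637/916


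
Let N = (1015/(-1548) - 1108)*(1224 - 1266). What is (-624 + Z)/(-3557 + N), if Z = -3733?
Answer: -1124106/11095687 ≈ -0.10131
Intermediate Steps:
N = 12013393/258 (N = (1015*(-1/1548) - 1108)*(-42) = (-1015/1548 - 1108)*(-42) = -1716199/1548*(-42) = 12013393/258 ≈ 46564.)
(-624 + Z)/(-3557 + N) = (-624 - 3733)/(-3557 + 12013393/258) = -4357/11095687/258 = -4357*258/11095687 = -1124106/11095687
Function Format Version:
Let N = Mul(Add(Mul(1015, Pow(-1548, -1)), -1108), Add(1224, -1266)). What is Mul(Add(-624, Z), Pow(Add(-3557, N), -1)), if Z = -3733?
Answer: Rational(-1124106, 11095687) ≈ -0.10131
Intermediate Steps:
N = Rational(12013393, 258) (N = Mul(Add(Mul(1015, Rational(-1, 1548)), -1108), -42) = Mul(Add(Rational(-1015, 1548), -1108), -42) = Mul(Rational(-1716199, 1548), -42) = Rational(12013393, 258) ≈ 46564.)
Mul(Add(-624, Z), Pow(Add(-3557, N), -1)) = Mul(Add(-624, -3733), Pow(Add(-3557, Rational(12013393, 258)), -1)) = Mul(-4357, Pow(Rational(11095687, 258), -1)) = Mul(-4357, Rational(258, 11095687)) = Rational(-1124106, 11095687)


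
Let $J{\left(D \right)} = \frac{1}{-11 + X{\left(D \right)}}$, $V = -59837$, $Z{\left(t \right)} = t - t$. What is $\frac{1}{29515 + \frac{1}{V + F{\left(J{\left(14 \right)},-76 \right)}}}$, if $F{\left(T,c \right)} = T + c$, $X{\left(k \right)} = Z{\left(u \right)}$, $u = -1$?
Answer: $\frac{659044}{19451683649} \approx 3.3881 \cdot 10^{-5}$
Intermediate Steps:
$Z{\left(t \right)} = 0$
$X{\left(k \right)} = 0$
$J{\left(D \right)} = - \frac{1}{11}$ ($J{\left(D \right)} = \frac{1}{-11 + 0} = \frac{1}{-11} = - \frac{1}{11}$)
$\frac{1}{29515 + \frac{1}{V + F{\left(J{\left(14 \right)},-76 \right)}}} = \frac{1}{29515 + \frac{1}{-59837 - \frac{837}{11}}} = \frac{1}{29515 + \frac{1}{- \frac{659044}{11}}} = \frac{1}{29515 - \frac{11}{659044}} = \frac{1}{\frac{19451683649}{659044}} = \frac{659044}{19451683649}$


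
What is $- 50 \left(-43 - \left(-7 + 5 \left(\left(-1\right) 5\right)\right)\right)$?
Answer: $550$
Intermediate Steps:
$- 50 \left(-43 - \left(-7 + 5 \left(\left(-1\right) 5\right)\right)\right) = - 50 \left(-43 + \left(\left(-5\right) \left(-5\right) + 7\right)\right) = - 50 \left(-43 + \left(25 + 7\right)\right) = - 50 \left(-43 + 32\right) = \left(-50\right) \left(-11\right) = 550$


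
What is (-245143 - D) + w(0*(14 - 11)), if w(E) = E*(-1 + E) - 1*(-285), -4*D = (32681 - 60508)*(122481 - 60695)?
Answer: -860149227/2 ≈ -4.3007e+8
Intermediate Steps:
D = 859659511/2 (D = -(32681 - 60508)*(122481 - 60695)/4 = -(-27827)*61786/4 = -1/4*(-1719319022) = 859659511/2 ≈ 4.2983e+8)
w(E) = 285 + E*(-1 + E) (w(E) = E*(-1 + E) + 285 = 285 + E*(-1 + E))
(-245143 - D) + w(0*(14 - 11)) = (-245143 - 1*859659511/2) + (285 + (0*(14 - 11))**2 - 0*(14 - 11)) = (-245143 - 859659511/2) + (285 + (0*3)**2 - 0*3) = -860149797/2 + (285 + 0**2 - 1*0) = -860149797/2 + (285 + 0 + 0) = -860149797/2 + 285 = -860149227/2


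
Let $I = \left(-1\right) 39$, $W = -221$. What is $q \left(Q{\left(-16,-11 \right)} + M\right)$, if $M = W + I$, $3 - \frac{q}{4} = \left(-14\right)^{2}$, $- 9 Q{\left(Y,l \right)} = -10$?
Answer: $\frac{1798760}{9} \approx 1.9986 \cdot 10^{5}$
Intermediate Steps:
$Q{\left(Y,l \right)} = \frac{10}{9}$ ($Q{\left(Y,l \right)} = \left(- \frac{1}{9}\right) \left(-10\right) = \frac{10}{9}$)
$q = -772$ ($q = 12 - 4 \left(-14\right)^{2} = 12 - 784 = -772$)
$I = -39$
$M = -260$ ($M = -221 - 39 = -260$)
$q \left(Q{\left(-16,-11 \right)} + M\right) = - 772 \left(\frac{10}{9} - 260\right) = \left(-772\right) \left(- \frac{2330}{9}\right) = \frac{1798760}{9}$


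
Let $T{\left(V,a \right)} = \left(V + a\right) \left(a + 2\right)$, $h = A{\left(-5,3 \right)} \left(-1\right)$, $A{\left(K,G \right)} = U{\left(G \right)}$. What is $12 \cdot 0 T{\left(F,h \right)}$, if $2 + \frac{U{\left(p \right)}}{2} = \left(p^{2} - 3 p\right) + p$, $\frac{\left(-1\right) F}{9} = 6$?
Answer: $0$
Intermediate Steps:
$F = -54$ ($F = \left(-9\right) 6 = -54$)
$U{\left(p \right)} = -4 - 4 p + 2 p^{2}$ ($U{\left(p \right)} = -4 + 2 \left(\left(p^{2} - 3 p\right) + p\right) = -4 + 2 \left(p^{2} - 2 p\right) = -4 + \left(- 4 p + 2 p^{2}\right) = -4 - 4 p + 2 p^{2}$)
$A{\left(K,G \right)} = -4 - 4 G + 2 G^{2}$
$h = -2$ ($h = \left(-4 - 12 + 2 \cdot 3^{2}\right) \left(-1\right) = \left(-4 - 12 + 2 \cdot 9\right) \left(-1\right) = \left(-4 - 12 + 18\right) \left(-1\right) = 2 \left(-1\right) = -2$)
$T{\left(V,a \right)} = \left(2 + a\right) \left(V + a\right)$ ($T{\left(V,a \right)} = \left(V + a\right) \left(2 + a\right) = \left(2 + a\right) \left(V + a\right)$)
$12 \cdot 0 T{\left(F,h \right)} = 12 \cdot 0 \left(\left(-2\right)^{2} + 2 \left(-54\right) + 2 \left(-2\right) - -108\right) = 0 \left(4 - 108 - 4 + 108\right) = 0 \cdot 0 = 0$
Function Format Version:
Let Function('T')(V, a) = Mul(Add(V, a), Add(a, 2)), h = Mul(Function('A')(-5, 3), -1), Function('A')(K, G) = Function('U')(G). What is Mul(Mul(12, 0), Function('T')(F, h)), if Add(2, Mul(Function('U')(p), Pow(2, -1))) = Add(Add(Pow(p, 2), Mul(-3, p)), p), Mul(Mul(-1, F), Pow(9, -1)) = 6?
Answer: 0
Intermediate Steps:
F = -54 (F = Mul(-9, 6) = -54)
Function('U')(p) = Add(-4, Mul(-4, p), Mul(2, Pow(p, 2))) (Function('U')(p) = Add(-4, Mul(2, Add(Add(Pow(p, 2), Mul(-3, p)), p))) = Add(-4, Mul(2, Add(Pow(p, 2), Mul(-2, p)))) = Add(-4, Add(Mul(-4, p), Mul(2, Pow(p, 2)))) = Add(-4, Mul(-4, p), Mul(2, Pow(p, 2))))
Function('A')(K, G) = Add(-4, Mul(-4, G), Mul(2, Pow(G, 2)))
h = -2 (h = Mul(Add(-4, Mul(-4, 3), Mul(2, Pow(3, 2))), -1) = Mul(Add(-4, -12, Mul(2, 9)), -1) = Mul(Add(-4, -12, 18), -1) = Mul(2, -1) = -2)
Function('T')(V, a) = Mul(Add(2, a), Add(V, a)) (Function('T')(V, a) = Mul(Add(V, a), Add(2, a)) = Mul(Add(2, a), Add(V, a)))
Mul(Mul(12, 0), Function('T')(F, h)) = Mul(Mul(12, 0), Add(Pow(-2, 2), Mul(2, -54), Mul(2, -2), Mul(-54, -2))) = Mul(0, Add(4, -108, -4, 108)) = Mul(0, 0) = 0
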